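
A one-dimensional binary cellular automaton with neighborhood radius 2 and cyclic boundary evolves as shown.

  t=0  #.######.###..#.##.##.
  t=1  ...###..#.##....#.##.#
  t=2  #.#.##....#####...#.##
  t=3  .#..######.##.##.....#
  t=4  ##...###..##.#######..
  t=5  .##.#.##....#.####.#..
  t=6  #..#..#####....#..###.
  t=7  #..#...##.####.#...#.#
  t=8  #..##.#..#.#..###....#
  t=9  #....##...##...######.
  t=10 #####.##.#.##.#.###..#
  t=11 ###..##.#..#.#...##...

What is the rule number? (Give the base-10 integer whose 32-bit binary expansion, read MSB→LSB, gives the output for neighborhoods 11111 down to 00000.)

2639385883

  #####|#  b31=1 t=0,i=4
  ####.|.  b30=0 t=0,i=6
  ###.#|.  b29=0 t=0,i=7
  ###..|#  b28=1 t=0,i=11
  ##.##|#  b27=1 t=0,i=8
  ##.#.|#  b26=1 t=0,i=21
  ##..#|.  b25=0 t=0,i=12
  ##...|#  b24=1 t=1,i=12
  #.###|.  b23=0 t=0,i=2
  #.##.|#  b22=1 t=0,i=16
  #.#.#|.  b21=0 t=0,i=0
  #.#..|#  b20=1 t=1,i=21
  #..##|.  b19=0 t=3,i=3
  #..#.|.  b18=0 t=0,i=13
  #...#|.  b17=0 t=1,i=1
  #....|#  b16=1 t=1,i=13
  .####|#  b15=1 t=0,i=3
  .###.|#  b14=1 t=0,i=10
  .##.#|.  b13=0 t=0,i=17
  .##..|#  b12=1 t=1,i=11
  .#.##|.  b11=0 t=0,i=1
  .#.#.|#  b10=1 t=3,i=0
  .#..#|.  b9=0 t=3,i=2
  .#...|#  b8=1 t=1,i=0
  ..###|.  b7=0 t=1,i=3
  ..##.|.  b6=0 t=4,i=0
  ..#.#|.  b5=0 t=0,i=14
  ..#..|#  b4=1 t=6,i=3
  ...##|#  b3=1 t=1,i=2
  ...#.|.  b2=0 t=1,i=15
  ....#|#  b1=1 t=1,i=14
  .....|#  b0=1 t=3,i=18
  bits 10011101010100011101010100011011 = 2639385883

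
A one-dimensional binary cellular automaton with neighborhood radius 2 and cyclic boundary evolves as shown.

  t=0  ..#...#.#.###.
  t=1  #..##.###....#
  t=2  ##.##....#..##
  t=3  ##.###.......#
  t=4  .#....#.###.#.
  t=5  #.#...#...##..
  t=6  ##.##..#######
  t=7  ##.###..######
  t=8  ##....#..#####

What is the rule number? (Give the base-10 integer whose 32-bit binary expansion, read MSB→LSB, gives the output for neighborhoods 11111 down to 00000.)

3882268009

  ##### -> #   bit 31 = 1  t=6,i=9
  ####. -> #   bit 30 = 1  t=2,i=0
  ###.# -> #   bit 29 = 1  t=2,i=1
  ###.. -> .   bit 28 = 0  t=0,i=12
  ##.## -> .   bit 27 = 0  t=1,i=5
  ##.#. -> #   bit 26 = 1  t=4,i=11
  ##..# -> #   bit 25 = 1  t=1,i=1
  ##... -> #   bit 24 = 1  t=0,i=13
  #.### -> .   bit 23 = 0  t=0,i=10
  #.##. -> #   bit 22 = 1  t=2,i=3
  #.#.# -> #   bit 21 = 1  t=0,i=8
  #.#.. -> .   bit 20 = 0  t=4,i=12
  #..## -> .   bit 19 = 0  t=1,i=2
  #..#. -> #   bit 18 = 1  t=4,i=0
  #...# -> #   bit 17 = 1  t=0,i=0
  #.... -> .   bit 16 = 0  t=1,i=10
  .#### -> #   bit 15 = 1  t=2,i=13
  .###. -> .   bit 14 = 0  t=0,i=11
  .##.# -> #   bit 13 = 1  t=1,i=4
  .##.. -> #   bit 12 = 1  t=1,i=0
  .#.## -> .   bit 11 = 0  t=0,i=9
  .#.#. -> #   bit 10 = 1  t=0,i=7
  .#..# -> .   bit 9 = 0  t=2,i=10
  .#... -> #   bit 8 = 1  t=0,i=3
  ..### -> .   bit 7 = 0  t=2,i=12
  ..##. -> #   bit 6 = 1  t=1,i=3
  ..#.# -> #   bit 5 = 1  t=0,i=6
  ..#.. -> .   bit 4 = 0  t=0,i=2
  ...## -> #   bit 3 = 1  t=1,i=12
  ...#. -> .   bit 2 = 0  t=0,i=1
  ....# -> .   bit 1 = 0  t=1,i=11
  ..... -> #   bit 0 = 1  t=3,i=8
  bits 11100111011001101011010101101001 = 3882268009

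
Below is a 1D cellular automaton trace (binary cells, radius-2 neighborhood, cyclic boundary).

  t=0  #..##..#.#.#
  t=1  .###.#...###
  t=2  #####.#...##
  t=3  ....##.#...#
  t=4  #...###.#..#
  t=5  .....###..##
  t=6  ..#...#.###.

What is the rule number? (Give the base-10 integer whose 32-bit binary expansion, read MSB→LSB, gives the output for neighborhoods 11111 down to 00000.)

787016017

  [31] ##### => .  t=2,i=0
  [30] ####. => .  t=2,i=3
  [29] ###.# => #  t=1,i=3
  [28] ###.. => .  t=5,i=7
  [27] ##.## => #  t=1,i=0
  [26] ##.#. => #  t=1,i=4
  [25] ##..# => #  t=0,i=1
  [24] ##... => .  t=4,i=1
  [23] #.### => #  t=1,i=1
  [22] #.##. => #  t=0,i=11
  [21] #.#.# => #  t=0,i=9
  [20] #.#.. => .  t=1,i=5
  [19] #..## => #  t=0,i=2
  [18] #..#. => .  t=0,i=6
  [17] #...# => .  t=1,i=7
  [16] #.... => .  t=3,i=1
  [15] .#### => #  t=2,i=11
  [14] .###. => #  t=1,i=2
  [13] .##.# => #  t=3,i=5
  [12] .##.. => .  t=0,i=0
  [11] .#.## => #  t=0,i=10
  [10] .#.#. => .  t=0,i=8
  [9] .#..# => .  t=4,i=9
  [8] .#... => #  t=1,i=6
  [7] ..### => .  t=1,i=9
  [6] ..##. => #  t=0,i=3
  [5] ..#.# => .  t=0,i=7
  [4] ..#.. => #  t=3,i=11
  [3] ...## => .  t=1,i=8
  [2] ...#. => .  t=3,i=10
  [1] ....# => .  t=3,i=2
  [0] ..... => #  t=5,i=2
  bits 00101110111010001110100101010001 = 787016017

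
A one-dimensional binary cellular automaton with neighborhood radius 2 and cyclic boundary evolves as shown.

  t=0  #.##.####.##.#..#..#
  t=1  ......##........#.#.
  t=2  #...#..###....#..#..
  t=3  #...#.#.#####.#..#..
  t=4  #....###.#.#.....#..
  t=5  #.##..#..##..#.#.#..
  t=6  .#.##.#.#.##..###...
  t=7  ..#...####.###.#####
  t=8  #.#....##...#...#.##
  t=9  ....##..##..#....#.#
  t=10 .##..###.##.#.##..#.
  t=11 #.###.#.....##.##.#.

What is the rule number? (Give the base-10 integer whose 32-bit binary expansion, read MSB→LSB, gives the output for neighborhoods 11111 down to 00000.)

1395252242

  nb #####: next=.  (t=3,i=10, bit31=0)
  nb ####.: next=#  (t=0,i=7, bit30=1)
  nb ###.#: next=.  (t=0,i=8, bit29=0)
  nb ###..: next=#  (t=2,i=9, bit28=1)
  nb ##.##: next=.  (t=0,i=1, bit27=0)
  nb ##.#.: next=.  (t=0,i=12, bit26=0)
  nb ##..#: next=#  (t=5,i=4, bit25=1)
  nb ##...: next=#  (t=1,i=8, bit24=1)
  nb #.###: next=.  (t=0,i=5, bit23=0)
  nb #.##.: next=.  (t=0,i=2, bit22=0)
  nb #.#.#: next=#  (t=3,i=6, bit21=1)
  nb #.#..: next=.  (t=0,i=13, bit20=0)
  nb #..##: next=#  (t=0,i=18, bit19=1)
  nb #..#.: next=.  (t=0,i=15, bit18=0)
  nb #...#: next=.  (t=2,i=2, bit17=0)
  nb #....: next=#  (t=1,i=0, bit16=1)
  nb .####: next=#  (t=0,i=6, bit15=1)
  nb .###.: next=#  (t=2,i=8, bit14=1)
  nb .##.#: next=.  (t=0,i=0, bit13=0)
  nb .##..: next=#  (t=1,i=7, bit12=1)
  nb .#.##: next=#  (t=3,i=7, bit11=1)
  nb .#.#.: next=#  (t=1,i=17, bit10=1)
  nb .#..#: next=.  (t=0,i=14, bit9=0)
  nb .#...: next=.  (t=1,i=19, bit8=0)
  nb ..###: next=.  (t=2,i=7, bit7=0)
  nb ..##.: next=.  (t=0,i=19, bit6=0)
  nb ..#.#: next=.  (t=1,i=16, bit5=0)
  nb ..#..: next=#  (t=0,i=16, bit4=1)
  nb ...##: next=.  (t=1,i=5, bit3=0)
  nb ...#.: next=.  (t=1,i=15, bit2=0)
  nb ....#: next=#  (t=1,i=4, bit1=1)
  nb .....: next=.  (t=1,i=1, bit0=0)
  bits 01010011001010011101110000010010 = 1395252242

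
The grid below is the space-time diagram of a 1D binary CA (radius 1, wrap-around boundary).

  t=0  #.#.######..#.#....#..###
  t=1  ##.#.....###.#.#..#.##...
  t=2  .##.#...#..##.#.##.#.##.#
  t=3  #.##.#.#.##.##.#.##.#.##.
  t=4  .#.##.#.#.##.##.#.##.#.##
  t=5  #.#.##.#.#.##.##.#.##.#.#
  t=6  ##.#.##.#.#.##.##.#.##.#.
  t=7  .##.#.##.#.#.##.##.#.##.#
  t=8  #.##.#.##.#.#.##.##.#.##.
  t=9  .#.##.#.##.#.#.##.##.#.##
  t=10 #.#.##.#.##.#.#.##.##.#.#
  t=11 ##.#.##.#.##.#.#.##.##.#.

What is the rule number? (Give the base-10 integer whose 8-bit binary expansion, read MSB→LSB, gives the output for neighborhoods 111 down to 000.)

114

  [7] ### => .  t=0,i=5
  [6] ##. => #  t=0,i=0
  [5] #.# => #  t=0,i=1
  [4] #.. => #  t=0,i=10
  [3] .## => .  t=0,i=4
  [2] .#. => .  t=0,i=2
  [1] ..# => #  t=0,i=11
  [0] ... => .  t=0,i=16
  bits 01110010 = 114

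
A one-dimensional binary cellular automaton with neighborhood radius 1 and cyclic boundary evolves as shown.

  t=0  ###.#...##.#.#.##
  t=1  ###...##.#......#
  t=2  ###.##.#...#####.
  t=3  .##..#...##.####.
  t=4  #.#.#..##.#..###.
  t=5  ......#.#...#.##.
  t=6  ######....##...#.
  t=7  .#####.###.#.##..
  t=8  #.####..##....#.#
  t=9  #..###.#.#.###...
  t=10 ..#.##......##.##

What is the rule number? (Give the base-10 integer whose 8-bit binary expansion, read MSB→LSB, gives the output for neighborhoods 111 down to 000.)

  ###|#  b7=1 t=0,i=0
  ##.|#  b6=1 t=0,i=2
  #.#|.  b5=0 t=0,i=3
  #..|.  b4=0 t=0,i=5
  .##|.  b3=0 t=0,i=8
  .#.|.  b2=0 t=0,i=4
  ..#|#  b1=1 t=0,i=7
  ...|#  b0=1 t=0,i=6
  bits 11000011 = 195

195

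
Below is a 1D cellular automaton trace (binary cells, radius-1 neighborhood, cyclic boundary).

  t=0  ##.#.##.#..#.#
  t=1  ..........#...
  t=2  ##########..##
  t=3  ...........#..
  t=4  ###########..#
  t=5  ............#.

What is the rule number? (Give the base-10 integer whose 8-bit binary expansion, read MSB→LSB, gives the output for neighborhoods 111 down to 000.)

3

  ### -> .   bit 7 = 0  t=0,i=0
  ##. -> .   bit 6 = 0  t=0,i=1
  #.# -> .   bit 5 = 0  t=0,i=2
  #.. -> .   bit 4 = 0  t=0,i=9
  .## -> .   bit 3 = 0  t=0,i=5
  .#. -> .   bit 2 = 0  t=0,i=3
  ..# -> #   bit 1 = 1  t=0,i=10
  ... -> #   bit 0 = 1  t=1,i=0
  bits 00000011 = 3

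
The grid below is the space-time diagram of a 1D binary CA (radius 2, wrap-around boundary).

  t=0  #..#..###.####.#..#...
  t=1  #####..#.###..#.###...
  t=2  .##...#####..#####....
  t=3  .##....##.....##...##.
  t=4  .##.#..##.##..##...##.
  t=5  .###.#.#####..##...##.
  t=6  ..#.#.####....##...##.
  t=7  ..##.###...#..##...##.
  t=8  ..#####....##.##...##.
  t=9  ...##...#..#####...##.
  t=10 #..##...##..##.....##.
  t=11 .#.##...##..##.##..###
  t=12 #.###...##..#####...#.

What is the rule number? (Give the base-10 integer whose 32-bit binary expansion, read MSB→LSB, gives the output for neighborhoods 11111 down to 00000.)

2361785969

  ##### -> #   bit 31 = 1  t=1,i=2
  ####. -> .   bit 30 = 0  t=0,i=12
  ###.# -> .   bit 29 = 0  t=0,i=8
  ###.. -> .   bit 28 = 0  t=1,i=4
  ##.## -> #   bit 27 = 1  t=0,i=9
  ##.#. -> #   bit 26 = 1  t=0,i=14
  ##..# -> .   bit 25 = 0  t=1,i=5
  ##... -> .   bit 24 = 0  t=1,i=19
  #.### -> #   bit 23 = 1  t=0,i=10
  #.##. -> #   bit 22 = 1  t=4,i=10
  #.#.# -> .   bit 21 = 0  t=5,i=5
  #.#.. -> .   bit 20 = 0  t=0,i=15
  #..## -> .   bit 19 = 0  t=0,i=5
  #..#. -> #   bit 18 = 1  t=0,i=2
  #...# -> .   bit 17 = 0  t=0,i=20
  #.... -> #   bit 16 = 1  t=2,i=19
  .#### -> #   bit 15 = 1  t=0,i=11
  .###. -> #   bit 14 = 1  t=0,i=7
  .##.# -> #   bit 13 = 1  t=4,i=2
  .##.. -> #   bit 12 = 1  t=2,i=2
  .#.## -> #   bit 11 = 1  t=1,i=8
  .#.#. -> #   bit 10 = 1  t=6,i=3
  .#..# -> #   bit 9 = 1  t=0,i=1
  .#... -> .   bit 8 = 0  t=0,i=19
  ..### -> .   bit 7 = 0  t=0,i=6
  ..##. -> #   bit 6 = 1  t=2,i=1
  ..#.# -> #   bit 5 = 1  t=1,i=7
  ..#.. -> #   bit 4 = 1  t=0,i=0
  ...## -> .   bit 3 = 0  t=1,i=21
  ...#. -> .   bit 2 = 0  t=0,i=21
  ....# -> .   bit 1 = 0  t=2,i=21
  ..... -> #   bit 0 = 1  t=2,i=20
  bits 10001100110001011111111001110001 = 2361785969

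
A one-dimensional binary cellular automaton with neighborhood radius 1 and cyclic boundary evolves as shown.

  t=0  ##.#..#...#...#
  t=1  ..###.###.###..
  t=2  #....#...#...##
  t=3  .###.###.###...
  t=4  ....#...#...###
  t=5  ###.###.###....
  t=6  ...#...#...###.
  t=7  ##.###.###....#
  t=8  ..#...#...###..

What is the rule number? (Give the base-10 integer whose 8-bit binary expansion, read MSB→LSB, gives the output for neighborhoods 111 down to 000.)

  [7] ### => .  t=0,i=0
  [6] ##. => .  t=0,i=1
  [5] #.# => #  t=0,i=2
  [4] #.. => #  t=0,i=4
  [3] .## => .  t=0,i=14
  [2] .#. => #  t=0,i=3
  [1] ..# => .  t=0,i=5
  [0] ... => #  t=0,i=8
  bits 00110101 = 53

53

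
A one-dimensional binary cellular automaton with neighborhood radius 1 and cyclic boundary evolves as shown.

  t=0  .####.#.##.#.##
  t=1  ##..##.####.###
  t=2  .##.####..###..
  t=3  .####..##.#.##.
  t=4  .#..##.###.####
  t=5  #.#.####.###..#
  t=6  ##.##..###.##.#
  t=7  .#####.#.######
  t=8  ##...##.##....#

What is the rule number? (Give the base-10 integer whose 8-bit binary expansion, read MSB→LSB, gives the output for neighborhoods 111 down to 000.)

  ###|.  b7=0 t=0,i=2
  ##.|#  b6=1 t=0,i=4
  #.#|#  b5=1 t=0,i=0
  #..|#  b4=1 t=1,i=2
  .##|#  b3=1 t=0,i=1
  .#.|.  b2=0 t=0,i=6
  ..#|.  b1=0 t=1,i=3
  ...|.  b0=0 t=2,i=14
  bits 01111000 = 120

120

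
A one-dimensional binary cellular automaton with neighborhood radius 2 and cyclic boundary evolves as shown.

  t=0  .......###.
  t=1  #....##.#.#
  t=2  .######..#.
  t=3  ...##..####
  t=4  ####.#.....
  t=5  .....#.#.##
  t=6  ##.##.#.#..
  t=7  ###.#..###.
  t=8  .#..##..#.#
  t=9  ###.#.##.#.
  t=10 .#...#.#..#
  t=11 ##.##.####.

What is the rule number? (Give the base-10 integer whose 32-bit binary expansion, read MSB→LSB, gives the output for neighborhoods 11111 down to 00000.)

2333568606

  #####|#  b31=1 t=2,i=3
  ####.|.  b30=0 t=2,i=5
  ###.#|.  b29=0 t=4,i=3
  ###..|.  b28=0 t=0,i=9
  ##.##|#  b27=1 t=6,i=2
  ##.#.|.  b26=0 t=1,i=7
  ##..#|#  b25=1 t=2,i=7
  ##...|#  b24=1 t=0,i=10
  #.###|.  b23=0 t=7,i=0
  #.##.|.  b22=0 t=1,i=10
  #.#.#|.  b21=0 t=1,i=8
  #.#..|#  b20=1 t=4,i=5
  #..##|.  b19=0 t=2,i=0
  #..#.|#  b18=1 t=2,i=8
  #...#|#  b17=1 t=3,i=1
  #....|#  b16=1 t=0,i=0
  .####|.  b15=0 t=2,i=2
  .###.|#  b14=1 t=0,i=8
  .##.#|#  b13=1 t=1,i=6
  .##..|.  b12=0 t=1,i=0
  .#.##|#  b11=1 t=1,i=9
  .#.#.|#  b10=1 t=5,i=6
  .#..#|#  b9=1 t=2,i=10
  .#...|.  b8=0 t=4,i=6
  ..###|.  b7=0 t=0,i=7
  ..##.|#  b6=1 t=1,i=5
  ..#.#|.  b5=0 t=5,i=5
  ..#..|#  b4=1 t=2,i=9
  ...##|#  b3=1 t=0,i=6
  ...#.|#  b2=1 t=5,i=4
  ....#|#  b1=1 t=0,i=5
  .....|.  b0=0 t=0,i=1
  bits 10001011000101110110111001011110 = 2333568606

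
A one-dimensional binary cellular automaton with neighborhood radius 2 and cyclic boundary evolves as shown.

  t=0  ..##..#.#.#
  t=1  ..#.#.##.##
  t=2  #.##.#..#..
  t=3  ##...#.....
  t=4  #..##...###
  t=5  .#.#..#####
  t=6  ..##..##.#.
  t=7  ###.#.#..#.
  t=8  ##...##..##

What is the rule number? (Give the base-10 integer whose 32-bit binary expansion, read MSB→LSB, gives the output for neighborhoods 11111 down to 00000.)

  #####|.  b31=0 t=5,i=8
  ####.|#  b30=1 t=4,i=10
  ###.#|.  b29=0 t=5,i=10
  ###..|.  b28=0 t=4,i=0
  ##.##|#  b27=1 t=1,i=8
  ##.#.|.  b26=0 t=2,i=4
  ##..#|#  b25=1 t=0,i=4
  ##...|.  b24=0 t=3,i=2
  #.###|#  b23=1 t=7,i=0
  #.##.|.  b22=0 t=1,i=6
  #.#.#|.  b21=0 t=0,i=8
  #.#..|#  b20=1 t=0,i=10
  #..##|.  b19=0 t=0,i=1
  #..#.|.  b18=0 t=0,i=5
  #...#|#  b17=1 t=3,i=3
  #....|.  b16=0 t=3,i=7
  .####|#  b15=1 t=4,i=9
  .###.|#  b14=1 t=7,i=1
  .##.#|.  b13=0 t=1,i=7
  .##..|.  b12=0 t=0,i=3
  .#.##|#  b11=1 t=1,i=5
  .#.#.|#  b10=1 t=0,i=7
  .#..#|.  b9=0 t=0,i=0
  .#...|.  b8=0 t=3,i=6
  ..###|#  b7=1 t=4,i=8
  ..##.|#  b6=1 t=0,i=2
  ..#.#|#  b5=1 t=0,i=6
  ..#..|.  b4=0 t=2,i=8
  ...##|#  b3=1 t=3,i=10
  ...#.|#  b2=1 t=3,i=4
  ....#|#  b1=1 t=3,i=9
  .....|#  b0=1 t=3,i=8
  bits 01001010100100101100110011101111 = 1251134703

1251134703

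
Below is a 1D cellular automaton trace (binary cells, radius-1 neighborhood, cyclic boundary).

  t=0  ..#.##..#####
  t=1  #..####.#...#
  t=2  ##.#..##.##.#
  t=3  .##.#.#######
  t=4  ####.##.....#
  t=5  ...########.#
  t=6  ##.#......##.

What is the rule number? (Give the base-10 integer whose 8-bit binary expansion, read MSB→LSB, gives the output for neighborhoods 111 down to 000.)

  [7] ### => .  t=0,i=9
  [6] ##. => #  t=0,i=5
  [5] #.# => #  t=0,i=3
  [4] #.. => #  t=0,i=0
  [3] .## => #  t=0,i=4
  [2] .#. => .  t=0,i=2
  [1] ..# => .  t=0,i=1
  [0] ... => #  t=1,i=10
  bits 01111001 = 121

121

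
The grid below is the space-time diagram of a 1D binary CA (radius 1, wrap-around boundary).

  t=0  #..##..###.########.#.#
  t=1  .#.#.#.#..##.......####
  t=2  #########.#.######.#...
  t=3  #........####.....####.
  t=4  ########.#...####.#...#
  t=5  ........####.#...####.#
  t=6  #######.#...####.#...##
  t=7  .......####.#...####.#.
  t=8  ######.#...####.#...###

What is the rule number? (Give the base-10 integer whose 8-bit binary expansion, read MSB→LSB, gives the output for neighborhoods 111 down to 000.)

  [7] ### => .  t=0,i=8
  [6] ##. => .  t=0,i=0
  [5] #.# => #  t=0,i=10
  [4] #.. => #  t=0,i=1
  [3] .## => #  t=0,i=3
  [2] .#. => #  t=0,i=20
  [1] ..# => .  t=0,i=2
  [0] ... => #  t=1,i=13
  bits 00111101 = 61

61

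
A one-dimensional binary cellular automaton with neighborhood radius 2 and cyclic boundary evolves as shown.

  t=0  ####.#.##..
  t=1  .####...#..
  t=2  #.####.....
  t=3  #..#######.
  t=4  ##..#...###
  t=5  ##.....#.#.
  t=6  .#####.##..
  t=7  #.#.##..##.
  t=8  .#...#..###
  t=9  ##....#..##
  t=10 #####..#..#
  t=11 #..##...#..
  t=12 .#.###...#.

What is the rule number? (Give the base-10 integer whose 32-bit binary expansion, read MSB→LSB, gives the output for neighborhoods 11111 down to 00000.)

1964111467

  [31] ##### => .  t=3,i=5
  [30] ####. => #  t=0,i=2
  [29] ###.# => #  t=0,i=3
  [28] ###.. => #  t=1,i=4
  [27] ##.## => .  t=6,i=6
  [26] ##.#. => #  t=0,i=4
  [25] ##..# => .  t=0,i=9
  [24] ##... => #  t=1,i=5
  [23] #.### => .  t=2,i=2
  [22] #.##. => .  t=0,i=7
  [21] #.#.# => .  t=0,i=5
  [20] #.#.. => #  t=3,i=0
  [19] #..## => .  t=0,i=10
  [18] #..#. => .  t=4,i=3
  [17] #...# => .  t=1,i=6
  [16] #.... => #  t=2,i=7
  [15] .#### => #  t=0,i=1
  [14] .###. => #  t=8,i=9
  [13] .##.# => #  t=7,i=9
  [12] .##.. => #  t=0,i=8
  [11] .#.## => .  t=0,i=6
  [10] .#.#. => #  t=5,i=8
  [9] .#..# => #  t=3,i=1
  [8] .#... => .  t=1,i=9
  [7] ..### => .  t=0,i=0
  [6] ..##. => #  t=7,i=8
  [5] ..#.# => #  t=2,i=0
  [4] ..#.. => .  t=1,i=8
  [3] ...## => #  t=1,i=0
  [2] ...#. => .  t=1,i=7
  [1] ....# => #  t=2,i=9
  [0] ..... => #  t=2,i=8
  bits 01110101000100011111011001101011 = 1964111467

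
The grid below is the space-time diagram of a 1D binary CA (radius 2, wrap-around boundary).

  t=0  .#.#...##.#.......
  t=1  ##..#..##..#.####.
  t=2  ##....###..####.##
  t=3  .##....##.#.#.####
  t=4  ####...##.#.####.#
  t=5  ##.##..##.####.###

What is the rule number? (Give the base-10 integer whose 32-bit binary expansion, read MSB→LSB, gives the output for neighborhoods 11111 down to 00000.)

  #####|#  b31=1 t=4,i=1
  ####.|.  b30=0 t=1,i=15
  ###.#|#  b29=1 t=1,i=16
  ###..|#  b28=1 t=2,i=1
  ##.##|#  b27=1 t=1,i=17
  ##.#.|.  b26=0 t=0,i=9
  ##..#|.  b25=0 t=1,i=2
  ##...|#  b24=1 t=2,i=2
  #.###|#  b23=1 t=1,i=13
  #.##.|#  b22=1 t=1,i=0
  #.#.#|#  b21=1 t=3,i=10
  #.#..|.  b20=0 t=0,i=3
  #..##|#  b19=1 t=1,i=6
  #..#.|.  b18=0 t=1,i=3
  #...#|.  b17=0 t=0,i=5
  #....|.  b16=0 t=0,i=12
  .####|#  b15=1 t=1,i=14
  .###.|#  b14=1 t=2,i=7
  .##.#|#  b13=1 t=0,i=8
  .##..|#  b12=1 t=1,i=1
  .#.##|#  b11=1 t=1,i=12
  .#.#.|.  b10=0 t=0,i=2
  .#..#|.  b9=0 t=1,i=5
  .#...|#  b8=1 t=0,i=4
  ..###|.  b7=0 t=2,i=6
  ..##.|#  b6=1 t=0,i=7
  ..#.#|#  b5=1 t=0,i=1
  ..#..|.  b4=0 t=1,i=4
  ...##|.  b3=0 t=0,i=6
  ...#.|#  b2=1 t=0,i=0
  ....#|.  b1=0 t=0,i=17
  .....|#  b0=1 t=0,i=13
  bits 10111001111010001111100101100101 = 3119053157

3119053157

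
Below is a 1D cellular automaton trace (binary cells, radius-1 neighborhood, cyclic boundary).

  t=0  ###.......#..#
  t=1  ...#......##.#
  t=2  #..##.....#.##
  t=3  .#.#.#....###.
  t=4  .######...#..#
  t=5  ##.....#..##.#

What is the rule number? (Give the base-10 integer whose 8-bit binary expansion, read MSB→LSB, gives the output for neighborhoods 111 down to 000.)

  ###|.  b7=0 t=0,i=0
  ##.|.  b6=0 t=0,i=2
  #.#|#  b5=1 t=1,i=12
  #..|#  b4=1 t=0,i=3
  .##|#  b3=1 t=0,i=13
  .#.|#  b2=1 t=0,i=10
  ..#|.  b1=0 t=0,i=9
  ...|.  b0=0 t=0,i=4
  bits 00111100 = 60

60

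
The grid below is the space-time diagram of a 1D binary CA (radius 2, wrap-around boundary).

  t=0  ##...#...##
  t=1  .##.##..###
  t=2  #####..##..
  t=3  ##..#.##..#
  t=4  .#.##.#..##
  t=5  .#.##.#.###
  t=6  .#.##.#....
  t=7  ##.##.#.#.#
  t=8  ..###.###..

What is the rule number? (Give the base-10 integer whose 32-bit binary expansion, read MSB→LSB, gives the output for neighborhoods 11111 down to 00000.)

  #####|.  b31=0 t=2,i=2
  ####.|.  b30=0 t=0,i=0
  ###.#|.  b29=0 t=1,i=10
  ###..|#  b28=1 t=0,i=1
  ##.##|#  b27=1 t=1,i=0
  ##.#.|.  b26=0 t=4,i=0
  ##..#|.  b25=0 t=1,i=6
  ##...|#  b24=1 t=0,i=2
  #.###|.  b23=0 t=5,i=8
  #.##.|#  b22=1 t=1,i=1
  #.#.#|#  b21=1 t=4,i=1
  #.#..|#  b20=1 t=4,i=6
  #..##|#  b19=1 t=1,i=7
  #..#.|#  b18=1 t=3,i=3
  #...#|.  b17=0 t=0,i=3
  #....|#  b16=1 t=6,i=8
  .####|#  b15=1 t=0,i=10
  .###.|.  b14=0 t=1,i=9
  .##.#|#  b13=1 t=1,i=2
  .##..|.  b12=0 t=1,i=5
  .#.##|.  b11=0 t=3,i=5
  .#.#.|#  b10=1 t=7,i=7
  .#..#|.  b9=0 t=4,i=7
  .#...|.  b8=0 t=0,i=6
  ..###|#  b7=1 t=0,i=9
  ..##.|#  b6=1 t=2,i=7
  ..#.#|#  b5=1 t=3,i=4
  ..#..|#  b4=1 t=0,i=5
  ...##|#  b3=1 t=0,i=8
  ...#.|#  b2=1 t=0,i=4
  ....#|#  b1=1 t=6,i=10
  .....|.  b0=0 t=6,i=9
  bits 00011001011111011010010011111110 = 427664638

427664638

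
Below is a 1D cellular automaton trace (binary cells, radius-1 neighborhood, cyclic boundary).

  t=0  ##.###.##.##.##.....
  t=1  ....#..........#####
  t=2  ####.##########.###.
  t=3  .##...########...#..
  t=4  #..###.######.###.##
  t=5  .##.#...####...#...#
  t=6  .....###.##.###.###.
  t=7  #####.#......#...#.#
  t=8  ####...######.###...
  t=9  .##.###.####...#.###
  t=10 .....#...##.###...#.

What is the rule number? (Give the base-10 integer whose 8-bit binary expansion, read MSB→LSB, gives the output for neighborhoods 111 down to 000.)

147

  [7] ### => #  t=0,i=4
  [6] ##. => .  t=0,i=1
  [5] #.# => .  t=0,i=2
  [4] #.. => #  t=0,i=15
  [3] .## => .  t=0,i=0
  [2] .#. => .  t=1,i=4
  [1] ..# => #  t=0,i=19
  [0] ... => #  t=0,i=16
  bits 10010011 = 147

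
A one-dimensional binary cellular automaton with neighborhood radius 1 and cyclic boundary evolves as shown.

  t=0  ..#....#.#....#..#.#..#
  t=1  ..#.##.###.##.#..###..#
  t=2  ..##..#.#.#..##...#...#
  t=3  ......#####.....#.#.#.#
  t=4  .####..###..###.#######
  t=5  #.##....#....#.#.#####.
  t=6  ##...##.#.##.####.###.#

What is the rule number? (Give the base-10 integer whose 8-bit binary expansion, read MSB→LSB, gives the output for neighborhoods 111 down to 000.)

165

  ### -> #   bit 7 = 1  t=1,i=8
  ##. -> .   bit 6 = 0  t=1,i=5
  #.# -> #   bit 5 = 1  t=0,i=8
  #.. -> .   bit 4 = 0  t=0,i=0
  .## -> .   bit 3 = 0  t=1,i=4
  .#. -> #   bit 2 = 1  t=0,i=2
  ..# -> .   bit 1 = 0  t=0,i=1
  ... -> #   bit 0 = 1  t=0,i=4
  bits 10100101 = 165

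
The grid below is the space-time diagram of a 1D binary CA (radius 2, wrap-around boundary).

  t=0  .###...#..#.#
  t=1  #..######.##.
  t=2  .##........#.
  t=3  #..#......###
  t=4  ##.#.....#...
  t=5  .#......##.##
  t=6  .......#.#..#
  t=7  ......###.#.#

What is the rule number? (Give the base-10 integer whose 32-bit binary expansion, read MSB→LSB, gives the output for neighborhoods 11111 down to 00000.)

  [31] ##### => .  t=1,i=5
  [30] ####. => .  t=1,i=7
  [29] ###.# => .  t=1,i=8
  [28] ###.. => #  t=0,i=3
  [27] ##.## => .  t=1,i=9
  [26] ##.#. => .  t=1,i=12
  [25] ##..# => #  t=3,i=1
  [24] ##... => #  t=0,i=4
  [23] #.### => .  t=0,i=1
  [22] #.##. => .  t=1,i=10
  [21] #.#.# => .  t=0,i=12
  [20] #.#.. => .  t=1,i=0
  [19] #..## => #  t=1,i=2
  [18] #..#. => .  t=0,i=9
  [17] #...# => #  t=0,i=5
  [16] #.... => .  t=2,i=4
  [15] .#### => .  t=1,i=4
  [14] .###. => .  t=0,i=2
  [13] .##.# => #  t=1,i=11
  [12] .##.. => .  t=2,i=2
  [11] .#.## => #  t=0,i=0
  [10] .#.#. => #  t=0,i=11
  [9] .#..# => #  t=0,i=8
  [8] .#... => .  t=3,i=4
  [7] ..### => .  t=1,i=3
  [6] ..##. => .  t=2,i=1
  [5] ..#.# => #  t=0,i=10
  [4] ..#.. => #  t=0,i=7
  [3] ...## => #  t=3,i=9
  [2] ...#. => #  t=0,i=6
  [1] ....# => .  t=2,i=9
  [0] ..... => .  t=2,i=5
  bits 00010011000010100010111000111100 = 319434300

319434300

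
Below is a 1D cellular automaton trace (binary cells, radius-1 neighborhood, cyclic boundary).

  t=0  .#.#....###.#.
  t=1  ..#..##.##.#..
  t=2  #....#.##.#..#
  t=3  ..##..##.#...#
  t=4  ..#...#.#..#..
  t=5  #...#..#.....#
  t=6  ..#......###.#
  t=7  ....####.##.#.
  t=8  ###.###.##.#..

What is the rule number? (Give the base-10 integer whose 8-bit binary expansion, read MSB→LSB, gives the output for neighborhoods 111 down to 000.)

169

  [7] ### => #  t=0,i=9
  [6] ##. => .  t=0,i=10
  [5] #.# => #  t=0,i=2
  [4] #.. => .  t=0,i=4
  [3] .## => #  t=0,i=8
  [2] .#. => .  t=0,i=1
  [1] ..# => .  t=0,i=0
  [0] ... => #  t=0,i=5
  bits 10101001 = 169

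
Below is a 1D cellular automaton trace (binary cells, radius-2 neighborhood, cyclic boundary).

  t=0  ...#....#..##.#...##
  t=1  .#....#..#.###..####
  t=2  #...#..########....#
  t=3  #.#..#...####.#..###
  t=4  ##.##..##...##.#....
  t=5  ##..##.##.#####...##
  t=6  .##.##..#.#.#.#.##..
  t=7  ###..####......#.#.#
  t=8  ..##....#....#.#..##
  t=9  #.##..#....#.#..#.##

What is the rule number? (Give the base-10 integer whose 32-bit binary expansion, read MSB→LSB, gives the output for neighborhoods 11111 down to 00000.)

  #####|#  b31=1 t=2,i=9
  ####.|.  b30=0 t=1,i=18
  ###.#|#  b29=1 t=1,i=19
  ###..|#  b28=1 t=1,i=13
  ##.##|.  b27=0 t=4,i=2
  ##.#.|#  b26=1 t=0,i=13
  ##..#|#  b25=1 t=1,i=14
  ##...|.  b24=0 t=0,i=0
  #.###|#  b23=1 t=1,i=11
  #.##.|.  b22=0 t=4,i=3
  #.#.#|.  b21=0 t=6,i=10
  #.#..|.  b20=0 t=0,i=14
  #..##|.  b19=0 t=0,i=10
  #..#.|#  b18=1 t=1,i=8
  #...#|#  b17=1 t=0,i=1
  #....|.  b16=0 t=0,i=5
  .####|.  b15=0 t=1,i=17
  .###.|#  b14=1 t=1,i=12
  .##.#|#  b13=1 t=0,i=12
  .##..|#  b12=1 t=0,i=19
  .#.##|#  b11=1 t=1,i=10
  .#.#.|.  b10=0 t=6,i=9
  .#..#|#  b9=1 t=0,i=9
  .#...|.  b8=0 t=0,i=4
  ..###|.  b7=0 t=1,i=16
  ..##.|#  b6=1 t=0,i=11
  ..#.#|#  b5=1 t=1,i=9
  ..#..|.  b4=0 t=0,i=3
  ...##|#  b3=1 t=0,i=17
  ...#.|.  b2=0 t=0,i=2
  ....#|#  b1=1 t=0,i=6
  .....|.  b0=0 t=7,i=11
  bits 10110110100001100111101001101010 = 3062266474

3062266474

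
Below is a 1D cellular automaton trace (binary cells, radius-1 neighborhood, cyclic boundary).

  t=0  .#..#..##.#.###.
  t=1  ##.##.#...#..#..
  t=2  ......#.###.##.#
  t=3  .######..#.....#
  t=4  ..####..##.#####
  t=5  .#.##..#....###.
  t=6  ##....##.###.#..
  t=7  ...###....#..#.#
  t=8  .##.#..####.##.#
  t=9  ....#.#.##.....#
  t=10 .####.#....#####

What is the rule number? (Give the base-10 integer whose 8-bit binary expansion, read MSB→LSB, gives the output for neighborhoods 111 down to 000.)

135

  ###|#  b7=1 t=0,i=13
  ##.|.  b6=0 t=0,i=8
  #.#|.  b5=0 t=0,i=9
  #..|.  b4=0 t=0,i=2
  .##|.  b3=0 t=0,i=7
  .#.|#  b2=1 t=0,i=1
  ..#|#  b1=1 t=0,i=0
  ...|#  b0=1 t=1,i=8
  bits 10000111 = 135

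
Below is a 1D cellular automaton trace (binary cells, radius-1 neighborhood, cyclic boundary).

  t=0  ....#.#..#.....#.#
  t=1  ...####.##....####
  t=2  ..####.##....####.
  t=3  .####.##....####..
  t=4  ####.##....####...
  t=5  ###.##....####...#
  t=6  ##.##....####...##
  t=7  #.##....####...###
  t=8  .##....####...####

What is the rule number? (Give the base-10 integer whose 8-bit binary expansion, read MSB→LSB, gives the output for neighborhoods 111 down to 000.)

174

  ###|#  b7=1 t=1,i=4
  ##.|.  b6=0 t=1,i=6
  #.#|#  b5=1 t=0,i=5
  #..|.  b4=0 t=0,i=0
  .##|#  b3=1 t=1,i=3
  .#.|#  b2=1 t=0,i=4
  ..#|#  b1=1 t=0,i=3
  ...|.  b0=0 t=0,i=1
  bits 10101110 = 174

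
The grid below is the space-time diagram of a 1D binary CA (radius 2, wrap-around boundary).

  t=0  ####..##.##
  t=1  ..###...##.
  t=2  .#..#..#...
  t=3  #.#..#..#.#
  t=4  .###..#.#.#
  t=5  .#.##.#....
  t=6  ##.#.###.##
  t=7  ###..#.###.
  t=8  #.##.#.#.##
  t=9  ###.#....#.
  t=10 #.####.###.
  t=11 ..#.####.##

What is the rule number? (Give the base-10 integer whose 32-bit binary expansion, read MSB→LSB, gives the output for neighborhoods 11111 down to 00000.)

2127561519

  #####|.  b31=0 t=0,i=0
  ####.|#  b30=1 t=0,i=2
  ###.#|#  b29=1 t=6,i=1
  ###..|#  b28=1 t=0,i=3
  ##.##|#  b27=1 t=0,i=8
  ##.#.|#  b26=1 t=3,i=1
  ##..#|#  b25=1 t=0,i=4
  ##...|.  b24=0 t=1,i=5
  #.###|#  b23=1 t=0,i=9
  #.##.|#  b22=1 t=3,i=10
  #.#.#|.  b21=0 t=4,i=8
  #.#..|#  b20=1 t=3,i=2
  #..##|.  b19=0 t=0,i=5
  #..#.|.  b18=0 t=2,i=3
  #...#|.  b17=0 t=1,i=0
  #....|.  b16=0 t=2,i=9
  .####|.  b15=0 t=0,i=10
  .###.|.  b14=0 t=1,i=3
  .##.#|.  b13=0 t=0,i=7
  .##..|.  b12=0 t=1,i=9
  .#.##|.  b11=0 t=3,i=9
  .#.#.|.  b10=0 t=4,i=7
  .#..#|#  b9=1 t=2,i=2
  .#...|#  b8=1 t=2,i=8
  ..###|.  b7=0 t=1,i=2
  ..##.|.  b6=0 t=0,i=6
  ..#.#|#  b5=1 t=3,i=8
  ..#..|.  b4=0 t=2,i=1
  ...##|#  b3=1 t=1,i=1
  ...#.|#  b2=1 t=2,i=0
  ....#|#  b1=1 t=2,i=10
  .....|#  b0=1 t=5,i=9
  bits 01111110110100000000001100101111 = 2127561519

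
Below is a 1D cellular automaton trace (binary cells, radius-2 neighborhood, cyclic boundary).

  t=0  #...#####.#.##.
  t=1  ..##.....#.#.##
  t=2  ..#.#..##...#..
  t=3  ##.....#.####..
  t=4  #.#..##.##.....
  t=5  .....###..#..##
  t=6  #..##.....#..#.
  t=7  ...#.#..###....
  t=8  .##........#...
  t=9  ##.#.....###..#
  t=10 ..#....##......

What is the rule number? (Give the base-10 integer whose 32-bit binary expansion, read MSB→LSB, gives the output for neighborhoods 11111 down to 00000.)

226633822

  [31] ##### => .  t=0,i=6
  [30] ####. => .  t=0,i=7
  [29] ###.# => .  t=0,i=8
  [28] ###.. => .  t=3,i=12
  [27] ##.## => #  t=4,i=7
  [26] ##.#. => #  t=0,i=9
  [25] ##..# => .  t=1,i=0
  [24] ##... => #  t=1,i=4
  [23] #.### => #  t=3,i=9
  [22] #.##. => .  t=0,i=12
  [21] #.#.# => .  t=0,i=10
  [20] #.#.. => .  t=0,i=0
  [19] #..## => .  t=1,i=1
  [18] #..#. => .  t=5,i=9
  [17] #...# => #  t=0,i=2
  [16] #.... => .  t=1,i=5
  [15] .#### => .  t=0,i=5
  [14] .###. => .  t=5,i=6
  [13] .##.# => #  t=0,i=13
  [12] .##.. => .  t=1,i=3
  [11] .#.## => #  t=0,i=11
  [10] .#.#. => .  t=1,i=10
  [9] .#..# => .  t=2,i=5
  [8] .#... => .  t=0,i=1
  [7] ..### => .  t=0,i=4
  [6] ..##. => #  t=1,i=2
  [5] ..#.# => .  t=1,i=9
  [4] ..#.. => #  t=2,i=12
  [3] ...## => #  t=0,i=3
  [2] ...#. => #  t=1,i=8
  [1] ....# => #  t=1,i=7
  [0] ..... => .  t=1,i=6
  bits 00001101100000100010100001011110 = 226633822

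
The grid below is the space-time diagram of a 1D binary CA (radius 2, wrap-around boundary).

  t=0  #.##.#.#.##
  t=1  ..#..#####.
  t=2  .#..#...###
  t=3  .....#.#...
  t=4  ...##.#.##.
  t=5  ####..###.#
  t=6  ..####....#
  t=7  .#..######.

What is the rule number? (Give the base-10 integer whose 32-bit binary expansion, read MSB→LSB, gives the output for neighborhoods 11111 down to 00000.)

1407782222

  #####|.  b31=0 t=1,i=7
  ####.|#  b30=1 t=1,i=8
  ###.#|.  b29=0 t=0,i=0
  ###..|#  b28=1 t=1,i=9
  ##.##|.  b27=0 t=0,i=1
  ##.#.|.  b26=0 t=0,i=4
  ##..#|#  b25=1 t=5,i=4
  ##...|#  b24=1 t=1,i=10
  #.###|#  b23=1 t=0,i=9
  #.##.|#  b22=1 t=0,i=2
  #.#.#|#  b21=1 t=0,i=5
  #.#..|.  b20=0 t=2,i=1
  #..##|#  b19=1 t=1,i=4
  #..#.|.  b18=0 t=2,i=3
  #...#|.  b17=0 t=1,i=0
  #....|#  b16=1 t=3,i=9
  .####|.  b15=0 t=1,i=6
  .###.|.  b14=0 t=0,i=10
  .##.#|.  b13=0 t=0,i=3
  .##..|.  b12=0 t=4,i=9
  .#.##|#  b11=1 t=0,i=8
  .#.#.|#  b10=1 t=0,i=6
  .#..#|.  b9=0 t=1,i=3
  .#...|#  b8=1 t=2,i=5
  ..###|.  b7=0 t=1,i=5
  ..##.|#  b6=1 t=4,i=3
  ..#.#|.  b5=0 t=3,i=5
  ..#..|.  b4=0 t=1,i=2
  ...##|#  b3=1 t=2,i=7
  ...#.|#  b2=1 t=1,i=1
  ....#|#  b1=1 t=3,i=3
  .....|.  b0=0 t=3,i=0
  bits 01010011111010010000110101001110 = 1407782222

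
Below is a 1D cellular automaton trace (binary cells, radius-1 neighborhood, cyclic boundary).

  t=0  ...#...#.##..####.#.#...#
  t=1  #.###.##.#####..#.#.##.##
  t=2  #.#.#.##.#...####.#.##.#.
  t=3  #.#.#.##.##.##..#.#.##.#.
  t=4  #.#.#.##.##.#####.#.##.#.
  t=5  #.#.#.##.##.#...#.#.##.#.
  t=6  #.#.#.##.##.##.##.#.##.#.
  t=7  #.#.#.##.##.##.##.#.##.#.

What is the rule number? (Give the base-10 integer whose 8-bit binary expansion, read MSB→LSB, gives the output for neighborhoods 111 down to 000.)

94

  nb ###: next=.  (t=0,i=14, bit7=0)
  nb ##.: next=#  (t=0,i=10, bit6=1)
  nb #.#: next=.  (t=0,i=8, bit5=0)
  nb #..: next=#  (t=0,i=0, bit4=1)
  nb .##: next=#  (t=0,i=9, bit3=1)
  nb .#.: next=#  (t=0,i=3, bit2=1)
  nb ..#: next=#  (t=0,i=2, bit1=1)
  nb ...: next=.  (t=0,i=1, bit0=0)
  bits 01011110 = 94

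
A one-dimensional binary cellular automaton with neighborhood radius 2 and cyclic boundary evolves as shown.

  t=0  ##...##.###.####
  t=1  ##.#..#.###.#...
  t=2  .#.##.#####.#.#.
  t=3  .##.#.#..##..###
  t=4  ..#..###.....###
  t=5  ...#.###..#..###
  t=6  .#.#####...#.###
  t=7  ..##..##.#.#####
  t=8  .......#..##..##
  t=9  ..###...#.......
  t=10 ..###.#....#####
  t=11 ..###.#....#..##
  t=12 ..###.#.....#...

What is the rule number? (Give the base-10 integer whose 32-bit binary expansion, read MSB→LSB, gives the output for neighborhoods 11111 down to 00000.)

1888644769

  #####|.  b31=0 t=0,i=14
  ####.|#  b30=1 t=0,i=0
  ###.#|#  b29=1 t=0,i=10
  ###..|#  b28=1 t=0,i=1
  ##.##|.  b27=0 t=0,i=7
  ##.#.|.  b26=0 t=1,i=2
  ##..#|.  b25=0 t=3,i=11
  ##...|.  b24=0 t=0,i=2
  #.###|#  b23=1 t=0,i=8
  #.##.|.  b22=0 t=2,i=3
  #.#.#|.  b21=0 t=2,i=12
  #.#..|#  b20=1 t=1,i=3
  #..##|.  b19=0 t=3,i=8
  #..#.|.  b18=0 t=1,i=5
  #...#|#  b17=1 t=0,i=3
  #....|.  b16=0 t=4,i=9
  .####|.  b15=0 t=0,i=13
  .###.|#  b14=1 t=0,i=9
  .##.#|#  b13=1 t=0,i=6
  .##..|.  b12=0 t=3,i=10
  .#.##|#  b11=1 t=1,i=7
  .#.#.|#  b10=1 t=2,i=13
  .#..#|#  b9=1 t=1,i=4
  .#...|.  b8=0 t=1,i=13
  ..###|#  b7=1 t=3,i=13
  ..##.|.  b6=0 t=0,i=5
  ..#.#|#  b5=1 t=1,i=6
  ..#..|.  b4=0 t=4,i=2
  ...##|.  b3=0 t=0,i=4
  ...#.|.  b2=0 t=5,i=2
  ....#|.  b1=0 t=4,i=11
  .....|#  b0=1 t=4,i=10
  bits 01110000100100100110111010100001 = 1888644769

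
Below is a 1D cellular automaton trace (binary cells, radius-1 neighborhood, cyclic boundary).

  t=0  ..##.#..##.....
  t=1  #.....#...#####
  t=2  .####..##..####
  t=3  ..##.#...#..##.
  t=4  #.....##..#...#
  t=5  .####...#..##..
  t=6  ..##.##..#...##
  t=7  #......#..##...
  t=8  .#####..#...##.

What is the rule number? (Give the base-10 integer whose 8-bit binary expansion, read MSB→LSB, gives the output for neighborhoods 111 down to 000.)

145

  [7] ### => #  t=1,i=11
  [6] ##. => .  t=0,i=3
  [5] #.# => .  t=0,i=4
  [4] #.. => #  t=0,i=6
  [3] .## => .  t=0,i=2
  [2] .#. => .  t=0,i=5
  [1] ..# => .  t=0,i=1
  [0] ... => #  t=0,i=0
  bits 10010001 = 145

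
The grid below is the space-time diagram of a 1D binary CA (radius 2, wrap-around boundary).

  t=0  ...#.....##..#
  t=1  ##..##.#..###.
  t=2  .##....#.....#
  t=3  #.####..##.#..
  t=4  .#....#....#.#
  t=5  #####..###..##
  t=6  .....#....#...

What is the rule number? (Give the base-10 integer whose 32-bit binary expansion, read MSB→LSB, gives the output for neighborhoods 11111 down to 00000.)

188161282

  nb #####: next=.  (t=5,i=0, bit31=0)
  nb ####.: next=.  (t=3,i=4, bit30=0)
  nb ###.#: next=.  (t=1,i=12, bit29=0)
  nb ###..: next=.  (t=3,i=5, bit28=0)
  nb ##.##: next=#  (t=1,i=13, bit27=1)
  nb ##.#.: next=.  (t=1,i=6, bit26=0)
  nb ##..#: next=#  (t=0,i=11, bit25=1)
  nb ##...: next=#  (t=2,i=3, bit24=1)
  nb #.###: next=.  (t=3,i=2, bit23=0)
  nb #.##.: next=.  (t=1,i=0, bit22=0)
  nb #.#.#: next=#  (t=4,i=13, bit21=1)
  nb #.#..: next=#  (t=1,i=7, bit20=1)
  nb #..##: next=.  (t=1,i=3, bit19=0)
  nb #..#.: next=#  (t=0,i=12, bit18=1)
  nb #...#: next=#  (t=0,i=1, bit17=1)
  nb #....: next=#  (t=0,i=5, bit16=1)
  nb .####: next=.  (t=3,i=3, bit15=0)
  nb .###.: next=.  (t=1,i=11, bit14=0)
  nb .##.#: next=.  (t=1,i=5, bit13=0)
  nb .##..: next=#  (t=0,i=10, bit12=1)
  nb .#.##: next=#  (t=2,i=0, bit11=1)
  nb .#.#.: next=#  (t=4,i=0, bit10=1)
  nb .#..#: next=.  (t=1,i=8, bit9=0)
  nb .#...: next=#  (t=0,i=0, bit8=1)
  nb ..###: next=.  (t=1,i=10, bit7=0)
  nb ..##.: next=.  (t=0,i=9, bit6=0)
  nb ..#.#: next=.  (t=2,i=13, bit5=0)
  nb ..#..: next=.  (t=0,i=3, bit4=0)
  nb ...##: next=.  (t=0,i=8, bit3=0)
  nb ...#.: next=.  (t=0,i=2, bit2=0)
  nb ....#: next=#  (t=0,i=7, bit1=1)
  nb .....: next=.  (t=0,i=6, bit0=0)
  bits 00001011001101110001110100000010 = 188161282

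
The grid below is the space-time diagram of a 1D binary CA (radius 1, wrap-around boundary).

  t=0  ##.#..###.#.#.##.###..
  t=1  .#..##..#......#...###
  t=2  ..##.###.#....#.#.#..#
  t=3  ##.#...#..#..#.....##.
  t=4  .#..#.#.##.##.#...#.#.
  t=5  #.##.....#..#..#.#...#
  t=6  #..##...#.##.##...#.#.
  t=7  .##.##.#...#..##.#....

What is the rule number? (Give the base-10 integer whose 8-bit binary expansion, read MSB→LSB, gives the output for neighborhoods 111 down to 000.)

82

  ###|.  b7=0 t=0,i=7
  ##.|#  b6=1 t=0,i=1
  #.#|.  b5=0 t=0,i=2
  #..|#  b4=1 t=0,i=4
  .##|.  b3=0 t=0,i=0
  .#.|.  b2=0 t=0,i=3
  ..#|#  b1=1 t=0,i=5
  ...|.  b0=0 t=1,i=10
  bits 01010010 = 82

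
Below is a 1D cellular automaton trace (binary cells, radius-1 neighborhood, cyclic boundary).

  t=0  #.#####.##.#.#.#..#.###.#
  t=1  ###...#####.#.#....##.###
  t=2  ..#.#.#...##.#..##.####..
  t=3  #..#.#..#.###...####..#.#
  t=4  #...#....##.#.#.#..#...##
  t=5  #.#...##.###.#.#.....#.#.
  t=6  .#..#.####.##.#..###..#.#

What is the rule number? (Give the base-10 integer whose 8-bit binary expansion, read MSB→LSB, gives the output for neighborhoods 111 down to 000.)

105

  ### -> .   bit 7 = 0  t=0,i=3
  ##. -> #   bit 6 = 1  t=0,i=0
  #.# -> #   bit 5 = 1  t=0,i=1
  #.. -> .   bit 4 = 0  t=0,i=16
  .## -> #   bit 3 = 1  t=0,i=2
  .#. -> .   bit 2 = 0  t=0,i=11
  ..# -> .   bit 1 = 0  t=0,i=17
  ... -> #   bit 0 = 1  t=1,i=4
  bits 01101001 = 105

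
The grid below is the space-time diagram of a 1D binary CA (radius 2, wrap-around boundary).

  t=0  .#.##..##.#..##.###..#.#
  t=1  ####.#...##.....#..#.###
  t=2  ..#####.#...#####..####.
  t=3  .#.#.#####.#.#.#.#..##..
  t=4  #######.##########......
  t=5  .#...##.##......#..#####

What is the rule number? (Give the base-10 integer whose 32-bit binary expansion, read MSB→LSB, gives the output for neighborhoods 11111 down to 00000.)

  #####|.  b31=0 t=1,i=0
  ####.|#  b30=1 t=1,i=2
  ###.#|#  b29=1 t=1,i=3
  ###..|.  b28=0 t=0,i=18
  ##.##|.  b27=0 t=0,i=15
  ##.#.|#  b26=1 t=0,i=9
  ##..#|#  b25=1 t=0,i=5
  ##...|.  b24=0 t=1,i=11
  #.###|#  b23=1 t=0,i=16
  #.##.|#  b22=1 t=0,i=3
  #.#.#|#  b21=1 t=0,i=1
  #.#..|#  b20=1 t=0,i=10
  #..##|.  b19=0 t=0,i=6
  #..#.|.  b18=0 t=0,i=20
  #...#|.  b17=0 t=1,i=7
  #....|#  b16=1 t=1,i=12
  .####|#  b15=1 t=1,i=22
  .###.|.  b14=0 t=0,i=17
  .##.#|.  b13=0 t=0,i=8
  .##..|.  b12=0 t=0,i=4
  .#.##|#  b11=1 t=0,i=2
  .#.#.|#  b10=1 t=0,i=0
  .#..#|.  b9=0 t=0,i=11
  .#...|#  b8=1 t=1,i=6
  ..###|.  b7=0 t=2,i=2
  ..##.|.  b6=0 t=0,i=7
  ..#.#|#  b5=1 t=0,i=21
  ..#..|#  b4=1 t=1,i=16
  ...##|#  b3=1 t=1,i=8
  ...#.|#  b2=1 t=1,i=15
  ....#|#  b1=1 t=1,i=14
  .....|#  b0=1 t=1,i=13
  bits 01100110111100011000110100111111 = 1727106367

1727106367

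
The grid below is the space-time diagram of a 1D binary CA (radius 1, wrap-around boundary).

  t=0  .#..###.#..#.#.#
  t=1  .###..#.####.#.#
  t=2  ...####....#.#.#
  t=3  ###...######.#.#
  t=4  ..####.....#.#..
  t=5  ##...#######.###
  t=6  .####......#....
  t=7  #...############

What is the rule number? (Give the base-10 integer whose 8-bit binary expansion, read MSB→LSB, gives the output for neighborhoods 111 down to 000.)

87

  ### -> .   bit 7 = 0  t=0,i=5
  ##. -> #   bit 6 = 1  t=0,i=6
  #.# -> .   bit 5 = 0  t=0,i=0
  #.. -> #   bit 4 = 1  t=0,i=2
  .## -> .   bit 3 = 0  t=0,i=4
  .#. -> #   bit 2 = 1  t=0,i=1
  ..# -> #   bit 1 = 1  t=0,i=3
  ... -> #   bit 0 = 1  t=2,i=1
  bits 01010111 = 87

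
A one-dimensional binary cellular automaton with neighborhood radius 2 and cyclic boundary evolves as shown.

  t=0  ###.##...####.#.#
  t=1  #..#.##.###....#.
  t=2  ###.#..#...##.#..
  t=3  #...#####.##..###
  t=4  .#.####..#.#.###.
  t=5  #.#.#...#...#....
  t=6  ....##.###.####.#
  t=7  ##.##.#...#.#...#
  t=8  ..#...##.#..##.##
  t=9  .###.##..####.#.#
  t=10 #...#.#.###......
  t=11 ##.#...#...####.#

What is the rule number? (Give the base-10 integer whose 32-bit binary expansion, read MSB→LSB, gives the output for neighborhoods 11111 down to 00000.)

  [31] ##### => #  t=3,i=6
  [30] ####. => .  t=0,i=1
  [29] ###.# => .  t=0,i=2
  [28] ###.. => .  t=1,i=10
  [27] ##.## => #  t=0,i=3
  [26] ##.#. => .  t=0,i=13
  [25] ##..# => .  t=3,i=12
  [24] ##... => #  t=0,i=6
  [23] #.### => .  t=0,i=16
  [22] #.##. => .  t=0,i=4
  [21] #.#.# => .  t=0,i=14
  [20] #.#.. => #  t=1,i=0
  [19] #..## => #  t=2,i=16
  [18] #..#. => #  t=1,i=2
  [17] #...# => .  t=0,i=7
  [16] #.... => #  t=1,i=12
  [15] .#### => #  t=0,i=0
  [14] .###. => .  t=1,i=9
  [13] .##.# => .  t=1,i=6
  [12] .##.. => #  t=0,i=5
  [11] .#.## => #  t=0,i=15
  [10] .#.#. => .  t=1,i=16
  [9] .#..# => #  t=1,i=1
  [8] .#... => #  t=2,i=8
  [7] ..### => #  t=0,i=9
  [6] ..##. => #  t=2,i=11
  [5] ..#.# => .  t=1,i=3
  [4] ..#.. => #  t=2,i=7
  [3] ...## => #  t=0,i=8
  [2] ...#. => #  t=1,i=14
  [1] ....# => .  t=1,i=13
  [0] ..... => #  t=10,i=13
  bits 10001001000111011001101111011101 = 2300419037

2300419037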